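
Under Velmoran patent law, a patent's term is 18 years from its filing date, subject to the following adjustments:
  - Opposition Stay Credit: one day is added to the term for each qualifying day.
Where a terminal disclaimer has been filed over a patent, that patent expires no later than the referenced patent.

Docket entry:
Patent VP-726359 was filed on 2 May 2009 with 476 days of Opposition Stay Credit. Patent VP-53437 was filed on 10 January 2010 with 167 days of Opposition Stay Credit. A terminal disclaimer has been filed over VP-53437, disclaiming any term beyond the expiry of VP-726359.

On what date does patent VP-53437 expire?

Natural term of VP-53437:
  Base: filing + 18 years → 10 January 2028.
  Opposition Stay Credit: +167 days → 25 June 2028.
Expiry of referenced patent VP-726359:
  Base: filing + 18 years → 2 May 2027.
  Opposition Stay Credit: +476 days → 20 August 2028.
Terminal disclaimer: VP-53437 expires on the earlier of 25 June 2028 and 20 August 2028.

2028-06-25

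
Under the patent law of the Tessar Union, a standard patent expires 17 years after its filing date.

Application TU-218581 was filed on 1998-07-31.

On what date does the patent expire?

July 31, 2015

Filing date + 17 years → 31 July 2015.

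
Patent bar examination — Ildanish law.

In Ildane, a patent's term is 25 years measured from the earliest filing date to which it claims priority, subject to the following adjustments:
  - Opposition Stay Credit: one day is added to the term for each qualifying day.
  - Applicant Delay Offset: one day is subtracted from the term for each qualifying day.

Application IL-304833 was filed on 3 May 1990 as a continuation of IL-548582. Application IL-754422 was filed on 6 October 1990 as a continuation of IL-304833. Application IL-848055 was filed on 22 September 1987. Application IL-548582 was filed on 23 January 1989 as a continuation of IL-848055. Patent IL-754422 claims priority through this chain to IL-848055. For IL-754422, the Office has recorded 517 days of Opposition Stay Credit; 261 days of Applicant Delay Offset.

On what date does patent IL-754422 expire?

2013-06-05

Earliest priority filing: 22 September 1987.
Base term: 22 September 1987 + 25 years → 22 September 2012.
Opposition Stay Credit: +517 days → 21 February 2014.
Applicant Delay Offset: −261 days → 5 June 2013.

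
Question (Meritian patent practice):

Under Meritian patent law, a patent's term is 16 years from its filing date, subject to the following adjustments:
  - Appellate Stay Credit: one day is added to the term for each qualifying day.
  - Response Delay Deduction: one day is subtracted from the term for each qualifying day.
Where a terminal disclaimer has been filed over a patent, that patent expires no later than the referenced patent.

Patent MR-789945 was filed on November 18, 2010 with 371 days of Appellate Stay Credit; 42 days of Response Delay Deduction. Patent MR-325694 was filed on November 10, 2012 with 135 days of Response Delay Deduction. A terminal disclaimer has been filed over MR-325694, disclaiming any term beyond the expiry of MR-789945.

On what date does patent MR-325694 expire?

Natural term of MR-325694:
  Base: filing + 16 years → 10 November 2028.
  Response Delay Deduction: −135 days → 28 June 2028.
Expiry of referenced patent MR-789945:
  Base: filing + 16 years → 18 November 2026.
  Appellate Stay Credit: +371 days → 24 November 2027.
  Response Delay Deduction: −42 days → 13 October 2027.
Terminal disclaimer: MR-325694 expires on the earlier of 28 June 2028 and 13 October 2027.

2027-10-13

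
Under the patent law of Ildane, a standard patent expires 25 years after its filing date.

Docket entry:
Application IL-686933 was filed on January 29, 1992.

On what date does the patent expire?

2017-01-29

Filing date + 25 years → 29 January 2017.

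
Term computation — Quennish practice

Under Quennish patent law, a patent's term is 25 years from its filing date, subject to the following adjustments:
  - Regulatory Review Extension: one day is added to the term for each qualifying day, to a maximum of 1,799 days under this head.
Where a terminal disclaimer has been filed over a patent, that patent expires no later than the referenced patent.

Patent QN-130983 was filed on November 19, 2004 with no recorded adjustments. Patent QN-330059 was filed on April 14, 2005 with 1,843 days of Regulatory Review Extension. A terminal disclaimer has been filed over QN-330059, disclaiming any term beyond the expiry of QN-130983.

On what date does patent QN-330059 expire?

Natural term of QN-330059:
  Base: filing + 25 years → 14 April 2030.
  Regulatory Review Extension: 1843 days claimed exceeds the 1799-day cap, so +1799 days → 18 March 2035.
Expiry of referenced patent QN-130983:
  Base: filing + 25 years → 19 November 2029.
Terminal disclaimer: QN-330059 expires on the earlier of 18 March 2035 and 19 November 2029.

November 19, 2029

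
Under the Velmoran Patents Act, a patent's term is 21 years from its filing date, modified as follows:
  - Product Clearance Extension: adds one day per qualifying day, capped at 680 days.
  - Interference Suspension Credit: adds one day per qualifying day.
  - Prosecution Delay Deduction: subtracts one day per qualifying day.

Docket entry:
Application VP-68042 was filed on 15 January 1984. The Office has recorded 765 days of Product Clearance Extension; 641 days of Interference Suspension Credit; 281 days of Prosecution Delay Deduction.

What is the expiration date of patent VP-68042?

Base term: filing date + 21 years → 15 January 2005.
Product Clearance Extension: 765 days claimed exceeds the 680-day cap, so +680 days → 26 November 2006.
Interference Suspension Credit: +641 days → 28 August 2008.
Prosecution Delay Deduction: −281 days → 21 November 2007.

2007-11-21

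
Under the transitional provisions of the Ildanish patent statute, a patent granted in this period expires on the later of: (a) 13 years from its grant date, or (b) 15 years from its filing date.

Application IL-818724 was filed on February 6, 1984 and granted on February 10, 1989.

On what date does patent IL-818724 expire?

February 10, 2002

(a) grant + 13 years → 10 February 2002.
(b) filing + 15 years → 6 February 1999.
Later of the two: 10 February 2002.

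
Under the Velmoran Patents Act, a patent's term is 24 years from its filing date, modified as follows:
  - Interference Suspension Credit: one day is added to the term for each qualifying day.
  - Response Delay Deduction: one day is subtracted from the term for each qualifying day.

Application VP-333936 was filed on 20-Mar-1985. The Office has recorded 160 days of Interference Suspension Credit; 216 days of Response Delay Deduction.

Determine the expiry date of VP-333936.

Base term: filing date + 24 years → 20 March 2009.
Interference Suspension Credit: +160 days → 27 August 2009.
Response Delay Deduction: −216 days → 23 January 2009.

January 23, 2009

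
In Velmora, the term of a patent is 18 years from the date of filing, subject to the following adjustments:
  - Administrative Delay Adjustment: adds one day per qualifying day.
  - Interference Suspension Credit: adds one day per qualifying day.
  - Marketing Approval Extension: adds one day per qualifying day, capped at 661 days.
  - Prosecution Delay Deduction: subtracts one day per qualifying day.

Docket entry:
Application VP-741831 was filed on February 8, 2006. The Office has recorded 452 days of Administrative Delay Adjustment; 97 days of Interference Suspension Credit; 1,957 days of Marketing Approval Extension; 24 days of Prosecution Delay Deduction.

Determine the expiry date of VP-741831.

Base term: filing date + 18 years → 8 February 2024.
Administrative Delay Adjustment: +452 days → 5 May 2025.
Interference Suspension Credit: +97 days → 10 August 2025.
Marketing Approval Extension: 1957 days claimed exceeds the 661-day cap, so +661 days → 2 June 2027.
Prosecution Delay Deduction: −24 days → 9 May 2027.

2027-05-09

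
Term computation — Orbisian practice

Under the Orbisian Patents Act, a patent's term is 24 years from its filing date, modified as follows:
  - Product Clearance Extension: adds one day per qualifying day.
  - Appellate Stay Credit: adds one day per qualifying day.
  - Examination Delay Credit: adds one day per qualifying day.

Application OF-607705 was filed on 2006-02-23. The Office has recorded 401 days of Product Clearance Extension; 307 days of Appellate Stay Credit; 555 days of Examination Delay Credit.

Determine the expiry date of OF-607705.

August 9, 2033

Base term: filing date + 24 years → 23 February 2030.
Product Clearance Extension: +401 days → 31 March 2031.
Appellate Stay Credit: +307 days → 1 February 2032.
Examination Delay Credit: +555 days → 9 August 2033.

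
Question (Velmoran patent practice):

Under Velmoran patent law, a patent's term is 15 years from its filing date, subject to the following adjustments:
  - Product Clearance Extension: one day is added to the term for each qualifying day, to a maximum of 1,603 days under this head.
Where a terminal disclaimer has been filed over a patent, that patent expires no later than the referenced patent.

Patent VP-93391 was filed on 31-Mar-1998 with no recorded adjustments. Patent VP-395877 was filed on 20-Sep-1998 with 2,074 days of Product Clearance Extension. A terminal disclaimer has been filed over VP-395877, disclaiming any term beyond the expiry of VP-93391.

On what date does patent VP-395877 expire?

2013-03-31

Natural term of VP-395877:
  Base: filing + 15 years → 20 September 2013.
  Product Clearance Extension: 2074 days claimed exceeds the 1603-day cap, so +1603 days → 9 February 2018.
Expiry of referenced patent VP-93391:
  Base: filing + 15 years → 31 March 2013.
Terminal disclaimer: VP-395877 expires on the earlier of 9 February 2018 and 31 March 2013.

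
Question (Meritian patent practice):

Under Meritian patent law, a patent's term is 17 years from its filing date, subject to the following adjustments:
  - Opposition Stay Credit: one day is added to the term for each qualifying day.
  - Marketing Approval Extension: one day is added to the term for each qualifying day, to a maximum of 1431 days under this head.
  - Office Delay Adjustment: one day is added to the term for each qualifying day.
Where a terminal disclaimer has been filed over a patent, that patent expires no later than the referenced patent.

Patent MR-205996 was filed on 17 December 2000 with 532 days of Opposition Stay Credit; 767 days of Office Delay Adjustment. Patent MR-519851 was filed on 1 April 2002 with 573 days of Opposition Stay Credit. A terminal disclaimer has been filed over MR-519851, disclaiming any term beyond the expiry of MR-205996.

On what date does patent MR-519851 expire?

Natural term of MR-519851:
  Base: filing + 17 years → 1 April 2019.
  Opposition Stay Credit: +573 days → 25 October 2020.
Expiry of referenced patent MR-205996:
  Base: filing + 17 years → 17 December 2017.
  Opposition Stay Credit: +532 days → 2 June 2019.
  Office Delay Adjustment: +767 days → 8 July 2021.
Terminal disclaimer: MR-519851 expires on the earlier of 25 October 2020 and 8 July 2021.

2020-10-25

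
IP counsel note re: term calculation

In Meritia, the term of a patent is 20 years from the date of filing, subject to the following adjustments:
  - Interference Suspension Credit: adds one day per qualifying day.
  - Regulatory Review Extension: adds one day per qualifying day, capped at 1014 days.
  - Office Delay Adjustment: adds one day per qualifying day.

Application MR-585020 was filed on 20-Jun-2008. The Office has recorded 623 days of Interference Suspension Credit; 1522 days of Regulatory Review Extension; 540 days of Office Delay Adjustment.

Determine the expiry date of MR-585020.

Base term: filing date + 20 years → 20 June 2028.
Interference Suspension Credit: +623 days → 5 March 2030.
Regulatory Review Extension: 1522 days claimed exceeds the 1014-day cap, so +1014 days → 13 December 2032.
Office Delay Adjustment: +540 days → 6 June 2034.

June 6, 2034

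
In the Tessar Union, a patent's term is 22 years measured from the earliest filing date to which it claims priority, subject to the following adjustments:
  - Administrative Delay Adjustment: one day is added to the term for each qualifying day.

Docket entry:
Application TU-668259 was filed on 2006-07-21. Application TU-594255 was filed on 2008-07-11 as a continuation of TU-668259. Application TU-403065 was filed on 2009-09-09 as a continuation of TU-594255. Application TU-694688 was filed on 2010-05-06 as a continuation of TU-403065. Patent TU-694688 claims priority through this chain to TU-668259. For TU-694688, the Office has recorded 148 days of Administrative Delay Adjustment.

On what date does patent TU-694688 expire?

Earliest priority filing: 21 July 2006.
Base term: 21 July 2006 + 22 years → 21 July 2028.
Administrative Delay Adjustment: +148 days → 16 December 2028.

2028-12-16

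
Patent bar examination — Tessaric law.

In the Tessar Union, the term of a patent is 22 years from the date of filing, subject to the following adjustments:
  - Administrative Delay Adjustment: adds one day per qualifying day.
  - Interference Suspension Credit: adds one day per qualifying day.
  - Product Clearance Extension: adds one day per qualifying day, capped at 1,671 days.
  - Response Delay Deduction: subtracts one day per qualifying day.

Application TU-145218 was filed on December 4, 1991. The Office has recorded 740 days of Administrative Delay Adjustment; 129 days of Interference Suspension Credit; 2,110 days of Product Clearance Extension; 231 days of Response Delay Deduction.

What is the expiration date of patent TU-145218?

2020-03-31

Base term: filing date + 22 years → 4 December 2013.
Administrative Delay Adjustment: +740 days → 14 December 2015.
Interference Suspension Credit: +129 days → 21 April 2016.
Product Clearance Extension: 2110 days claimed exceeds the 1671-day cap, so +1671 days → 17 November 2020.
Response Delay Deduction: −231 days → 31 March 2020.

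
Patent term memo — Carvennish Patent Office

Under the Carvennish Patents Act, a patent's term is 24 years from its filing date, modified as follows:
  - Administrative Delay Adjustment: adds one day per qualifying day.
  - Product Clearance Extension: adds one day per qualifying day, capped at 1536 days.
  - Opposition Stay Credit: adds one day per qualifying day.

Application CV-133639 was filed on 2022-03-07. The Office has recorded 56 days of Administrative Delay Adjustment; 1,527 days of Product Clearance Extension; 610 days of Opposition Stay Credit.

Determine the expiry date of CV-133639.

Base term: filing date + 24 years → 7 March 2046.
Administrative Delay Adjustment: +56 days → 2 May 2046.
Product Clearance Extension: 1527 days (within the 1536-day cap) → +1527 days → 7 July 2050.
Opposition Stay Credit: +610 days → 8 March 2052.

March 8, 2052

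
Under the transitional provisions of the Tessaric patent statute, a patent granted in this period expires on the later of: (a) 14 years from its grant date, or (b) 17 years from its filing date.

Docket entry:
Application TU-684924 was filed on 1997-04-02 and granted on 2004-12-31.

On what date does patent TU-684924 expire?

(a) grant + 14 years → 31 December 2018.
(b) filing + 17 years → 2 April 2014.
Later of the two: 31 December 2018.

2018-12-31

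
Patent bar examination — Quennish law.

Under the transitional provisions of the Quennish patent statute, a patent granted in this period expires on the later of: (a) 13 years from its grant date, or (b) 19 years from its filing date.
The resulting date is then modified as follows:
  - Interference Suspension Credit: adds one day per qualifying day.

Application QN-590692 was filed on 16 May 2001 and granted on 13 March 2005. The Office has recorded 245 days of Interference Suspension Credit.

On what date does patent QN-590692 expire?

2021-01-16

(a) grant + 13 years → 13 March 2018.
(b) filing + 19 years → 16 May 2020.
Later of the two: 16 May 2020.
Interference Suspension Credit: +245 days → 16 January 2021.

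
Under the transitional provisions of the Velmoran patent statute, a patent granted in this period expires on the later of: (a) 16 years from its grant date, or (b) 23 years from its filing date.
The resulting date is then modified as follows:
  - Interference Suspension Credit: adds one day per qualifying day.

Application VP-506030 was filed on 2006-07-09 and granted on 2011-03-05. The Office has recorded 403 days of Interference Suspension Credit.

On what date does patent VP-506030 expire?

(a) grant + 16 years → 5 March 2027.
(b) filing + 23 years → 9 July 2029.
Later of the two: 9 July 2029.
Interference Suspension Credit: +403 days → 16 August 2030.

2030-08-16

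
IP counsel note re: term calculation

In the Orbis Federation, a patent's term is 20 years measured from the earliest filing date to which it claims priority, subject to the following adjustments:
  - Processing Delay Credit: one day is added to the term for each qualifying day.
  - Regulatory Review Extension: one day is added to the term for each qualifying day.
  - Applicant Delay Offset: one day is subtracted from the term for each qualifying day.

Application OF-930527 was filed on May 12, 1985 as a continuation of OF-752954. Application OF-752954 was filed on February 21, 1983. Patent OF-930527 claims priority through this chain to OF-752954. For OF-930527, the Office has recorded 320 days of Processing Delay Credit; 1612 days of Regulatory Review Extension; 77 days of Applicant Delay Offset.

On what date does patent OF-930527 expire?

Earliest priority filing: 21 February 1983.
Base term: 21 February 1983 + 20 years → 21 February 2003.
Processing Delay Credit: +320 days → 7 January 2004.
Regulatory Review Extension: +1612 days → 6 June 2008.
Applicant Delay Offset: −77 days → 21 March 2008.

2008-03-21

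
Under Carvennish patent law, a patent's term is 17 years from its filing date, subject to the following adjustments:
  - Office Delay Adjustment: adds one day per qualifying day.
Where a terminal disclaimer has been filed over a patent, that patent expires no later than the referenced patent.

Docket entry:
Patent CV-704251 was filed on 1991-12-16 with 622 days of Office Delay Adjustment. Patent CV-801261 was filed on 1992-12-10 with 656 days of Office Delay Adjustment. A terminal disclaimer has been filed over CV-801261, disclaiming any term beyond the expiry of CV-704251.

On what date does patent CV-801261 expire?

Natural term of CV-801261:
  Base: filing + 17 years → 10 December 2009.
  Office Delay Adjustment: +656 days → 27 September 2011.
Expiry of referenced patent CV-704251:
  Base: filing + 17 years → 16 December 2008.
  Office Delay Adjustment: +622 days → 30 August 2010.
Terminal disclaimer: CV-801261 expires on the earlier of 27 September 2011 and 30 August 2010.

2010-08-30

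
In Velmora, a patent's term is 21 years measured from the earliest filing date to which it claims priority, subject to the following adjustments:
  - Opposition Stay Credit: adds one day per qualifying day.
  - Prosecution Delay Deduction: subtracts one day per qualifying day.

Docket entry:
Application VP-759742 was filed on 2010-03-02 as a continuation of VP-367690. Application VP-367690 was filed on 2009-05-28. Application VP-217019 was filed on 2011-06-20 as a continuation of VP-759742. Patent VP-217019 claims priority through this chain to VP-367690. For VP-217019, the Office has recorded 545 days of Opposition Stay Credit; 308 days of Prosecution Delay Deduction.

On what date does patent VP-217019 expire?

2031-01-20

Earliest priority filing: 28 May 2009.
Base term: 28 May 2009 + 21 years → 28 May 2030.
Opposition Stay Credit: +545 days → 24 November 2031.
Prosecution Delay Deduction: −308 days → 20 January 2031.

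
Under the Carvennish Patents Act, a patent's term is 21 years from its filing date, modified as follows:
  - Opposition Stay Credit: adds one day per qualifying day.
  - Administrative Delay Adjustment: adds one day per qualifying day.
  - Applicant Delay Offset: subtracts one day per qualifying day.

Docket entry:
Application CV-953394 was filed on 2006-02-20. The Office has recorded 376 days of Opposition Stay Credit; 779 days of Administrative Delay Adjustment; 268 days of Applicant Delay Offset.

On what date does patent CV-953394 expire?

Base term: filing date + 21 years → 20 February 2027.
Opposition Stay Credit: +376 days → 2 March 2028.
Administrative Delay Adjustment: +779 days → 20 April 2030.
Applicant Delay Offset: −268 days → 26 July 2029.

July 26, 2029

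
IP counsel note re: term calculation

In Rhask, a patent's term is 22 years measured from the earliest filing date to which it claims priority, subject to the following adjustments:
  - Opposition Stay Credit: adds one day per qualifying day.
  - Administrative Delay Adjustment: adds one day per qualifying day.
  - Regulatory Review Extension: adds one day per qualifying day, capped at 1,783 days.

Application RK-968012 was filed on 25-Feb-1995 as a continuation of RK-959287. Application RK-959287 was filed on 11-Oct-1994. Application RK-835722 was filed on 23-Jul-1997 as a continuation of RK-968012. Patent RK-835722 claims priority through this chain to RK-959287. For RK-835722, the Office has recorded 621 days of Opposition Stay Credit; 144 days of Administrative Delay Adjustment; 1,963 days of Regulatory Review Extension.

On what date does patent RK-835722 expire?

Earliest priority filing: 11 October 1994.
Base term: 11 October 1994 + 22 years → 11 October 2016.
Opposition Stay Credit: +621 days → 24 June 2018.
Administrative Delay Adjustment: +144 days → 15 November 2018.
Regulatory Review Extension: 1963 days claimed exceeds the 1783-day cap, so +1783 days → 3 October 2023.

October 3, 2023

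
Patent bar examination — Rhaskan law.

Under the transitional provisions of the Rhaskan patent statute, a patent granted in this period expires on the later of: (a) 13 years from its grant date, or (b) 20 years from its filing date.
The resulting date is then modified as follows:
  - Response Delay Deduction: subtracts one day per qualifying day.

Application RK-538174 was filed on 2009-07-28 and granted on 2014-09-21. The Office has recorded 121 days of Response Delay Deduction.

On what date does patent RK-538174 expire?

March 29, 2029

(a) grant + 13 years → 21 September 2027.
(b) filing + 20 years → 28 July 2029.
Later of the two: 28 July 2029.
Response Delay Deduction: −121 days → 29 March 2029.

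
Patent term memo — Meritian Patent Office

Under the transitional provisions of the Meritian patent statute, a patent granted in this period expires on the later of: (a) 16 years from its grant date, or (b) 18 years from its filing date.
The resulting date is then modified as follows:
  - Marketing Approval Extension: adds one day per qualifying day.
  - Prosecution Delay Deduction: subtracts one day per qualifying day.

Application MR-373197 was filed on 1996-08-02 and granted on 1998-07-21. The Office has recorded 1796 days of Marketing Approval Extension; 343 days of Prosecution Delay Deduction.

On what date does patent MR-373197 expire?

(a) grant + 16 years → 21 July 2014.
(b) filing + 18 years → 2 August 2014.
Later of the two: 2 August 2014.
Marketing Approval Extension: +1796 days → 3 July 2019.
Prosecution Delay Deduction: −343 days → 25 July 2018.

2018-07-25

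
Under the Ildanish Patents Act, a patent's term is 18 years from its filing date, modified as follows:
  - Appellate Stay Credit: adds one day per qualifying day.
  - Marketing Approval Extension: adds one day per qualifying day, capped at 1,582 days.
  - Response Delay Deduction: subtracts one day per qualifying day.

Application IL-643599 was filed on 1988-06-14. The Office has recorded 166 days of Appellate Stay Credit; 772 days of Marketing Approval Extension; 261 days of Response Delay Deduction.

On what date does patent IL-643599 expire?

Base term: filing date + 18 years → 14 June 2006.
Appellate Stay Credit: +166 days → 27 November 2006.
Marketing Approval Extension: 772 days (within the 1582-day cap) → +772 days → 7 January 2009.
Response Delay Deduction: −261 days → 21 April 2008.

April 21, 2008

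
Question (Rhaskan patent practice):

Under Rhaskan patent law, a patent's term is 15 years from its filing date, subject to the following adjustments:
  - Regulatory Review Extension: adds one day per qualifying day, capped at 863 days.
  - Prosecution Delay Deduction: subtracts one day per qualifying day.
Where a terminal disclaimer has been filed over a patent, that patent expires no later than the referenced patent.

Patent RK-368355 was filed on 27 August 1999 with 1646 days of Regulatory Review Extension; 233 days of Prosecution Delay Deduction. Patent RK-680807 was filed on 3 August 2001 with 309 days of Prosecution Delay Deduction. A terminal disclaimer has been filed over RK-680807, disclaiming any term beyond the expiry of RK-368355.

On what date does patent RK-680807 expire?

Natural term of RK-680807:
  Base: filing + 15 years → 3 August 2016.
  Prosecution Delay Deduction: −309 days → 29 September 2015.
Expiry of referenced patent RK-368355:
  Base: filing + 15 years → 27 August 2014.
  Regulatory Review Extension: 1646 days claimed exceeds the 863-day cap, so +863 days → 6 January 2017.
  Prosecution Delay Deduction: −233 days → 18 May 2016.
Terminal disclaimer: RK-680807 expires on the earlier of 29 September 2015 and 18 May 2016.

September 29, 2015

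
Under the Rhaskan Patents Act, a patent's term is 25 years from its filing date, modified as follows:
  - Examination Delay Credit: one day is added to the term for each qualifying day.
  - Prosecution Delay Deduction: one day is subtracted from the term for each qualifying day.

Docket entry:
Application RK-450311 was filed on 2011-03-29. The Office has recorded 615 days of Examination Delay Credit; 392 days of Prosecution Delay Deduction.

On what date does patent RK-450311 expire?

November 7, 2036

Base term: filing date + 25 years → 29 March 2036.
Examination Delay Credit: +615 days → 4 December 2037.
Prosecution Delay Deduction: −392 days → 7 November 2036.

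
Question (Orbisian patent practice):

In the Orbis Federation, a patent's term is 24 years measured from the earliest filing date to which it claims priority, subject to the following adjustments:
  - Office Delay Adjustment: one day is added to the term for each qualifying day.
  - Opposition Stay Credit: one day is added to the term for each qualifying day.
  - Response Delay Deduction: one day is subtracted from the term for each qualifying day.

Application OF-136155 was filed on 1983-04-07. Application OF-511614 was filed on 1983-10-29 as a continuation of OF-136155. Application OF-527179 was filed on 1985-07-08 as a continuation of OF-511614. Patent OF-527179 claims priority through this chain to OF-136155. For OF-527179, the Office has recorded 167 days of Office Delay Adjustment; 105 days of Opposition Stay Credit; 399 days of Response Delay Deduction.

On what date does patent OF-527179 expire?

Earliest priority filing: 7 April 1983.
Base term: 7 April 1983 + 24 years → 7 April 2007.
Office Delay Adjustment: +167 days → 21 September 2007.
Opposition Stay Credit: +105 days → 4 January 2008.
Response Delay Deduction: −399 days → 1 December 2006.

2006-12-01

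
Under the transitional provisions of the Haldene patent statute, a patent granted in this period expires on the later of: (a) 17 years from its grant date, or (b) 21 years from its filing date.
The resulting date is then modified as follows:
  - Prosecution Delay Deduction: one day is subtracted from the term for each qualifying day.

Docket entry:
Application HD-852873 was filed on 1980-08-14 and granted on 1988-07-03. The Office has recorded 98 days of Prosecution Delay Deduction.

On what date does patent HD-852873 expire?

March 27, 2005

(a) grant + 17 years → 3 July 2005.
(b) filing + 21 years → 14 August 2001.
Later of the two: 3 July 2005.
Prosecution Delay Deduction: −98 days → 27 March 2005.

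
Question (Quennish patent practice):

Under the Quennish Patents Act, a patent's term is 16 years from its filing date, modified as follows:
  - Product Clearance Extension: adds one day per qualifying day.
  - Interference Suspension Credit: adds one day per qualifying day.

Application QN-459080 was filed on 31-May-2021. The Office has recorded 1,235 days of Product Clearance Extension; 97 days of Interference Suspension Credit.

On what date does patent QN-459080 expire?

Base term: filing date + 16 years → 31 May 2037.
Product Clearance Extension: +1235 days → 17 October 2040.
Interference Suspension Credit: +97 days → 22 January 2041.

January 22, 2041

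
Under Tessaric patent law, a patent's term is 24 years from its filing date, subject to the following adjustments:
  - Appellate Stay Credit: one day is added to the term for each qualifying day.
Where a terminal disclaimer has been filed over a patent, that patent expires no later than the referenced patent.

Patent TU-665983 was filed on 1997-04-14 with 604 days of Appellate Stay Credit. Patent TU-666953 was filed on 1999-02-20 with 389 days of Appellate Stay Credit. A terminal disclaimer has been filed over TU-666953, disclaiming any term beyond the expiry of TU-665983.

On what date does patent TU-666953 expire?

December 9, 2022

Natural term of TU-666953:
  Base: filing + 24 years → 20 February 2023.
  Appellate Stay Credit: +389 days → 15 March 2024.
Expiry of referenced patent TU-665983:
  Base: filing + 24 years → 14 April 2021.
  Appellate Stay Credit: +604 days → 9 December 2022.
Terminal disclaimer: TU-666953 expires on the earlier of 15 March 2024 and 9 December 2022.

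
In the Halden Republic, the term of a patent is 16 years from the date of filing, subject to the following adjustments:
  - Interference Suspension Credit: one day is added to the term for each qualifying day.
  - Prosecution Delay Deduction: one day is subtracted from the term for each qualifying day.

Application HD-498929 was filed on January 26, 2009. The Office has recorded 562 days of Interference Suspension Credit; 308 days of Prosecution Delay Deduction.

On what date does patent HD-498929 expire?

2025-10-07

Base term: filing date + 16 years → 26 January 2025.
Interference Suspension Credit: +562 days → 11 August 2026.
Prosecution Delay Deduction: −308 days → 7 October 2025.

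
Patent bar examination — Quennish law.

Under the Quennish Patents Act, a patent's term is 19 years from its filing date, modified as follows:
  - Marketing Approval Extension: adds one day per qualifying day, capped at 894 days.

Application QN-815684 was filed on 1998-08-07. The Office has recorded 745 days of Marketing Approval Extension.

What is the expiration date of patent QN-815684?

2019-08-22

Base term: filing date + 19 years → 7 August 2017.
Marketing Approval Extension: 745 days (within the 894-day cap) → +745 days → 22 August 2019.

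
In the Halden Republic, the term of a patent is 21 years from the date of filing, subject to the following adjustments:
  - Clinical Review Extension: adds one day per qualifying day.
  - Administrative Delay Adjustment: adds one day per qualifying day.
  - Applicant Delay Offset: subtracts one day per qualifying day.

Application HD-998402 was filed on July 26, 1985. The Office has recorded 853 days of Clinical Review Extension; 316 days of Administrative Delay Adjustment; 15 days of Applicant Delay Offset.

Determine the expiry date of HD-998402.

2009-09-22

Base term: filing date + 21 years → 26 July 2006.
Clinical Review Extension: +853 days → 25 November 2008.
Administrative Delay Adjustment: +316 days → 7 October 2009.
Applicant Delay Offset: −15 days → 22 September 2009.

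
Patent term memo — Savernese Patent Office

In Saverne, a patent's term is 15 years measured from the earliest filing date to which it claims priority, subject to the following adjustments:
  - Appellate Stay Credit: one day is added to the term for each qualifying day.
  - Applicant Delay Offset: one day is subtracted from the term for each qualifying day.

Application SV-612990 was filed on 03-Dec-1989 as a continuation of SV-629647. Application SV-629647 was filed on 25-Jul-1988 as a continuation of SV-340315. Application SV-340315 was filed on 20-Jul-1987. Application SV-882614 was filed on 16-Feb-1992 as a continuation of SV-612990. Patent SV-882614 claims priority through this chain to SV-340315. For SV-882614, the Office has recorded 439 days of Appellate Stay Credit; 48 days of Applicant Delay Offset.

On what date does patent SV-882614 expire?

August 15, 2003

Earliest priority filing: 20 July 1987.
Base term: 20 July 1987 + 15 years → 20 July 2002.
Appellate Stay Credit: +439 days → 2 October 2003.
Applicant Delay Offset: −48 days → 15 August 2003.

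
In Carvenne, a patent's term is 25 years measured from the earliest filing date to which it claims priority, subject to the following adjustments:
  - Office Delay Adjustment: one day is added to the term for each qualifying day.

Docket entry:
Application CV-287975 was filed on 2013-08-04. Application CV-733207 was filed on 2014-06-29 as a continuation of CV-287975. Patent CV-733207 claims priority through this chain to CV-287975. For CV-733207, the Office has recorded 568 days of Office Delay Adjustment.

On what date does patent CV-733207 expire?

Earliest priority filing: 4 August 2013.
Base term: 4 August 2013 + 25 years → 4 August 2038.
Office Delay Adjustment: +568 days → 23 February 2040.

February 23, 2040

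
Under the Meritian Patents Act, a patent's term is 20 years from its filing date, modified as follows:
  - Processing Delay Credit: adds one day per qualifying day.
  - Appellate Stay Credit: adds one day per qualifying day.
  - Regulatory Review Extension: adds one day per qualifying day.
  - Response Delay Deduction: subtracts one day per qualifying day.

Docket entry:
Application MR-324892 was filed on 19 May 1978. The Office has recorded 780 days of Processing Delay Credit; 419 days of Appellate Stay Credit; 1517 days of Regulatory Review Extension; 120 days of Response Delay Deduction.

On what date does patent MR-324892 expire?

2005-06-27

Base term: filing date + 20 years → 19 May 1998.
Processing Delay Credit: +780 days → 7 July 2000.
Appellate Stay Credit: +419 days → 30 August 2001.
Regulatory Review Extension: +1517 days → 25 October 2005.
Response Delay Deduction: −120 days → 27 June 2005.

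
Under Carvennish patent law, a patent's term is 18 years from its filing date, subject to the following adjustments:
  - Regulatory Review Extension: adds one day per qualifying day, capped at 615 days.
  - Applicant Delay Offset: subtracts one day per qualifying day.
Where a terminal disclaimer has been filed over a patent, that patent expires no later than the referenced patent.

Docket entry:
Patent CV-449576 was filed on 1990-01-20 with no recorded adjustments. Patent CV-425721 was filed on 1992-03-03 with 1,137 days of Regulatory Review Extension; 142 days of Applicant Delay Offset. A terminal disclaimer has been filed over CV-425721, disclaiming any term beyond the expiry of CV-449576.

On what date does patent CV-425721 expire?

Natural term of CV-425721:
  Base: filing + 18 years → 3 March 2010.
  Regulatory Review Extension: 1137 days claimed exceeds the 615-day cap, so +615 days → 8 November 2011.
  Applicant Delay Offset: −142 days → 19 June 2011.
Expiry of referenced patent CV-449576:
  Base: filing + 18 years → 20 January 2008.
Terminal disclaimer: CV-425721 expires on the earlier of 19 June 2011 and 20 January 2008.

2008-01-20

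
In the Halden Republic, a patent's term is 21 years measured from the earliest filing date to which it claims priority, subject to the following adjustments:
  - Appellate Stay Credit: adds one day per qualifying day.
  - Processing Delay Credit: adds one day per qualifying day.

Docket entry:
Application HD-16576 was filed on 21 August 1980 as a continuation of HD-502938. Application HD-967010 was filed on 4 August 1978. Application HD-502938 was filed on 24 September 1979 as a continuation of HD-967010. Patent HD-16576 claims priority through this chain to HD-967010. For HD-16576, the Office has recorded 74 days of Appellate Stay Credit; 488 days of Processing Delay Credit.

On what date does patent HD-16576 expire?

2001-02-16

Earliest priority filing: 4 August 1978.
Base term: 4 August 1978 + 21 years → 4 August 1999.
Appellate Stay Credit: +74 days → 17 October 1999.
Processing Delay Credit: +488 days → 16 February 2001.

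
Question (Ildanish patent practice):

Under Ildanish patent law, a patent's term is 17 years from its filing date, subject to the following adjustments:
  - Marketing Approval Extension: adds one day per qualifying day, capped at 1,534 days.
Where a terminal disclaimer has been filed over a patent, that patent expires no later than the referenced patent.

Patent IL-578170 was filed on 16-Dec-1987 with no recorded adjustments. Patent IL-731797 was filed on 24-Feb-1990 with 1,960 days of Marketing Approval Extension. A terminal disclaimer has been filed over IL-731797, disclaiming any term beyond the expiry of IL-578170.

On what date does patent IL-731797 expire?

Natural term of IL-731797:
  Base: filing + 17 years → 24 February 2007.
  Marketing Approval Extension: 1960 days claimed exceeds the 1534-day cap, so +1534 days → 8 May 2011.
Expiry of referenced patent IL-578170:
  Base: filing + 17 years → 16 December 2004.
Terminal disclaimer: IL-731797 expires on the earlier of 8 May 2011 and 16 December 2004.

2004-12-16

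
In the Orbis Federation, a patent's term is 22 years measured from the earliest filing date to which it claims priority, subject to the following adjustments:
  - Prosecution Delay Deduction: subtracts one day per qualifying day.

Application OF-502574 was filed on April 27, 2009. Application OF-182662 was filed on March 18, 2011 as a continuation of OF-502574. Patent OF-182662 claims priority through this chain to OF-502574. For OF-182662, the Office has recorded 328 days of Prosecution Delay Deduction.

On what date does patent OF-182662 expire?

June 3, 2030

Earliest priority filing: 27 April 2009.
Base term: 27 April 2009 + 22 years → 27 April 2031.
Prosecution Delay Deduction: −328 days → 3 June 2030.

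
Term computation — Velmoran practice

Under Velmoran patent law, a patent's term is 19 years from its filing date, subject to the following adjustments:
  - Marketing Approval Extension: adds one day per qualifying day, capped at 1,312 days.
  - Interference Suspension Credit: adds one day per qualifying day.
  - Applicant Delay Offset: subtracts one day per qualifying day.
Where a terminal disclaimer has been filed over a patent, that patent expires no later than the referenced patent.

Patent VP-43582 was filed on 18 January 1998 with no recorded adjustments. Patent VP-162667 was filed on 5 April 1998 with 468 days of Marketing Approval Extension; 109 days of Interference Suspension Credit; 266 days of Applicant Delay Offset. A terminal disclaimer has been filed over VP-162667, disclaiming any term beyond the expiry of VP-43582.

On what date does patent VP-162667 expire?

January 18, 2017

Natural term of VP-162667:
  Base: filing + 19 years → 5 April 2017.
  Marketing Approval Extension: 468 days (within the 1312-day cap) → +468 days → 17 July 2018.
  Interference Suspension Credit: +109 days → 3 November 2018.
  Applicant Delay Offset: −266 days → 10 February 2018.
Expiry of referenced patent VP-43582:
  Base: filing + 19 years → 18 January 2017.
Terminal disclaimer: VP-162667 expires on the earlier of 10 February 2018 and 18 January 2017.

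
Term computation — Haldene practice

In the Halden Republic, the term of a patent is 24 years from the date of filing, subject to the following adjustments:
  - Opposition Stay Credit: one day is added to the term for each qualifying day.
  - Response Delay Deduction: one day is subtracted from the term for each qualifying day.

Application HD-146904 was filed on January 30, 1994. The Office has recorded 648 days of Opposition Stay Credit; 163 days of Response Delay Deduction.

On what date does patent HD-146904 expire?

Base term: filing date + 24 years → 30 January 2018.
Opposition Stay Credit: +648 days → 9 November 2019.
Response Delay Deduction: −163 days → 30 May 2019.

2019-05-30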